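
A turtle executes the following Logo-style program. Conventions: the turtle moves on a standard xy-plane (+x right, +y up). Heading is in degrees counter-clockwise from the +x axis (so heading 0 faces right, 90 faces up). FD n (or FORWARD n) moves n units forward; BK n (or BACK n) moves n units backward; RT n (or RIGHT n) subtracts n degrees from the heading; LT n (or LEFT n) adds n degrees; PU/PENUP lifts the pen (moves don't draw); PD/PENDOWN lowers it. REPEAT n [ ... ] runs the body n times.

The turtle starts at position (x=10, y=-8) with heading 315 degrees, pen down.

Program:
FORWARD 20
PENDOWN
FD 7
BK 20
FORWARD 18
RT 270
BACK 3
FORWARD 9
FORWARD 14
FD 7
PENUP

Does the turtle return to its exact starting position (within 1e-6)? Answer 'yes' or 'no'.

Answer: no

Derivation:
Executing turtle program step by step:
Start: pos=(10,-8), heading=315, pen down
FD 20: (10,-8) -> (24.142,-22.142) [heading=315, draw]
PD: pen down
FD 7: (24.142,-22.142) -> (29.092,-27.092) [heading=315, draw]
BK 20: (29.092,-27.092) -> (14.95,-12.95) [heading=315, draw]
FD 18: (14.95,-12.95) -> (27.678,-25.678) [heading=315, draw]
RT 270: heading 315 -> 45
BK 3: (27.678,-25.678) -> (25.556,-27.799) [heading=45, draw]
FD 9: (25.556,-27.799) -> (31.92,-21.435) [heading=45, draw]
FD 14: (31.92,-21.435) -> (41.82,-11.536) [heading=45, draw]
FD 7: (41.82,-11.536) -> (46.77,-6.586) [heading=45, draw]
PU: pen up
Final: pos=(46.77,-6.586), heading=45, 8 segment(s) drawn

Start position: (10, -8)
Final position: (46.77, -6.586)
Distance = 36.797; >= 1e-6 -> NOT closed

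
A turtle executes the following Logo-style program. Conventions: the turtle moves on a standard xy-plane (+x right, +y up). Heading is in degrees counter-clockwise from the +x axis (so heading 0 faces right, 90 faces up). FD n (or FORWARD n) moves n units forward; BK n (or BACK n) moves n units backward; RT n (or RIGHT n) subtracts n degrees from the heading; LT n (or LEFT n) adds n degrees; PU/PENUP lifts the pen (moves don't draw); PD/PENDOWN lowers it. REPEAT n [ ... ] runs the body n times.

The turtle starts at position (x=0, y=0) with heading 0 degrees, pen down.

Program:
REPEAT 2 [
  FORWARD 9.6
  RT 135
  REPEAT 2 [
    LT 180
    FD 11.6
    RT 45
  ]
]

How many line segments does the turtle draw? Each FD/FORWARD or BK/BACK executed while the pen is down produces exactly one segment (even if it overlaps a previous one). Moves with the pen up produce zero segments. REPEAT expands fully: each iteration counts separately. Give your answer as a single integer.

Answer: 6

Derivation:
Executing turtle program step by step:
Start: pos=(0,0), heading=0, pen down
REPEAT 2 [
  -- iteration 1/2 --
  FD 9.6: (0,0) -> (9.6,0) [heading=0, draw]
  RT 135: heading 0 -> 225
  REPEAT 2 [
    -- iteration 1/2 --
    LT 180: heading 225 -> 45
    FD 11.6: (9.6,0) -> (17.802,8.202) [heading=45, draw]
    RT 45: heading 45 -> 0
    -- iteration 2/2 --
    LT 180: heading 0 -> 180
    FD 11.6: (17.802,8.202) -> (6.202,8.202) [heading=180, draw]
    RT 45: heading 180 -> 135
  ]
  -- iteration 2/2 --
  FD 9.6: (6.202,8.202) -> (-0.586,14.991) [heading=135, draw]
  RT 135: heading 135 -> 0
  REPEAT 2 [
    -- iteration 1/2 --
    LT 180: heading 0 -> 180
    FD 11.6: (-0.586,14.991) -> (-12.186,14.991) [heading=180, draw]
    RT 45: heading 180 -> 135
    -- iteration 2/2 --
    LT 180: heading 135 -> 315
    FD 11.6: (-12.186,14.991) -> (-3.983,6.788) [heading=315, draw]
    RT 45: heading 315 -> 270
  ]
]
Final: pos=(-3.983,6.788), heading=270, 6 segment(s) drawn
Segments drawn: 6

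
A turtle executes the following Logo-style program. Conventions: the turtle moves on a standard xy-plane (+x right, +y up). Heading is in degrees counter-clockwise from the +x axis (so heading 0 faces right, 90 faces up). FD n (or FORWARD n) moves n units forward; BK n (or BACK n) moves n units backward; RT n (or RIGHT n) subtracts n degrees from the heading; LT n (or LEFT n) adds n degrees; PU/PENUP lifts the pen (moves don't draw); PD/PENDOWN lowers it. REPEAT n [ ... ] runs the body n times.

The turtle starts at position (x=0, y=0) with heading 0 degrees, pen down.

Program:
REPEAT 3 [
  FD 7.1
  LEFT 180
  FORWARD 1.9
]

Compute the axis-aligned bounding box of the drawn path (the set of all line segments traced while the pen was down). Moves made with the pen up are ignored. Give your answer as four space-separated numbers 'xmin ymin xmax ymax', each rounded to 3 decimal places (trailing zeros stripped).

Executing turtle program step by step:
Start: pos=(0,0), heading=0, pen down
REPEAT 3 [
  -- iteration 1/3 --
  FD 7.1: (0,0) -> (7.1,0) [heading=0, draw]
  LT 180: heading 0 -> 180
  FD 1.9: (7.1,0) -> (5.2,0) [heading=180, draw]
  -- iteration 2/3 --
  FD 7.1: (5.2,0) -> (-1.9,0) [heading=180, draw]
  LT 180: heading 180 -> 0
  FD 1.9: (-1.9,0) -> (0,0) [heading=0, draw]
  -- iteration 3/3 --
  FD 7.1: (0,0) -> (7.1,0) [heading=0, draw]
  LT 180: heading 0 -> 180
  FD 1.9: (7.1,0) -> (5.2,0) [heading=180, draw]
]
Final: pos=(5.2,0), heading=180, 6 segment(s) drawn

Segment endpoints: x in {-1.9, 0, 0, 5.2, 7.1}, y in {0, 0, 0, 0, 0, 0}
xmin=-1.9, ymin=0, xmax=7.1, ymax=0

Answer: -1.9 0 7.1 0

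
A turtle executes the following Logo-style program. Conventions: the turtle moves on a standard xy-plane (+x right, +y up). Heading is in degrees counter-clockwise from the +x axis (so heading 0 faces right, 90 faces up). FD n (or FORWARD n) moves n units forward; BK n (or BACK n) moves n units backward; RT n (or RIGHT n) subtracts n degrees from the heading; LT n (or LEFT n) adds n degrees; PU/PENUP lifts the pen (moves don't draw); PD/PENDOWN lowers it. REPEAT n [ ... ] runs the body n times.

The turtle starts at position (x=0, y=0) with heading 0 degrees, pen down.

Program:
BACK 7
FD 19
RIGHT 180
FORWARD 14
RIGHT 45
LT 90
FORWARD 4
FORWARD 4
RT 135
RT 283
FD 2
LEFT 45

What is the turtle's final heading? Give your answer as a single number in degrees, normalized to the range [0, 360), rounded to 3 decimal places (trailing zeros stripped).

Executing turtle program step by step:
Start: pos=(0,0), heading=0, pen down
BK 7: (0,0) -> (-7,0) [heading=0, draw]
FD 19: (-7,0) -> (12,0) [heading=0, draw]
RT 180: heading 0 -> 180
FD 14: (12,0) -> (-2,0) [heading=180, draw]
RT 45: heading 180 -> 135
LT 90: heading 135 -> 225
FD 4: (-2,0) -> (-4.828,-2.828) [heading=225, draw]
FD 4: (-4.828,-2.828) -> (-7.657,-5.657) [heading=225, draw]
RT 135: heading 225 -> 90
RT 283: heading 90 -> 167
FD 2: (-7.657,-5.657) -> (-9.606,-5.207) [heading=167, draw]
LT 45: heading 167 -> 212
Final: pos=(-9.606,-5.207), heading=212, 6 segment(s) drawn

Answer: 212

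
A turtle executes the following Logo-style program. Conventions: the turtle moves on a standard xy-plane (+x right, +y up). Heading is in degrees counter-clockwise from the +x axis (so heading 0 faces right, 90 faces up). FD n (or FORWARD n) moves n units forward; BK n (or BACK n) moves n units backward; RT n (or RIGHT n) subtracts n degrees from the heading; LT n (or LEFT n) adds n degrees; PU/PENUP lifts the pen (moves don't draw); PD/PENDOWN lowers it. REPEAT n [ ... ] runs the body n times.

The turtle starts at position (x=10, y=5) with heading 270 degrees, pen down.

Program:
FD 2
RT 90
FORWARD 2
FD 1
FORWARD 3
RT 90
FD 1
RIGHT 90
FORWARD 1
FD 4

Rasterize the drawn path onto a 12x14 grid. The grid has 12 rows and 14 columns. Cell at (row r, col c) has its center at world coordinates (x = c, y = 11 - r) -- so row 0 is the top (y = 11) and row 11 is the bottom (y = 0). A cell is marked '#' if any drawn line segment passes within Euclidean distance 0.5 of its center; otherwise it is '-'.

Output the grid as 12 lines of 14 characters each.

Segment 0: (10,5) -> (10,3)
Segment 1: (10,3) -> (8,3)
Segment 2: (8,3) -> (7,3)
Segment 3: (7,3) -> (4,3)
Segment 4: (4,3) -> (4,4)
Segment 5: (4,4) -> (5,4)
Segment 6: (5,4) -> (9,4)

Answer: --------------
--------------
--------------
--------------
--------------
--------------
----------#---
----#######---
----#######---
--------------
--------------
--------------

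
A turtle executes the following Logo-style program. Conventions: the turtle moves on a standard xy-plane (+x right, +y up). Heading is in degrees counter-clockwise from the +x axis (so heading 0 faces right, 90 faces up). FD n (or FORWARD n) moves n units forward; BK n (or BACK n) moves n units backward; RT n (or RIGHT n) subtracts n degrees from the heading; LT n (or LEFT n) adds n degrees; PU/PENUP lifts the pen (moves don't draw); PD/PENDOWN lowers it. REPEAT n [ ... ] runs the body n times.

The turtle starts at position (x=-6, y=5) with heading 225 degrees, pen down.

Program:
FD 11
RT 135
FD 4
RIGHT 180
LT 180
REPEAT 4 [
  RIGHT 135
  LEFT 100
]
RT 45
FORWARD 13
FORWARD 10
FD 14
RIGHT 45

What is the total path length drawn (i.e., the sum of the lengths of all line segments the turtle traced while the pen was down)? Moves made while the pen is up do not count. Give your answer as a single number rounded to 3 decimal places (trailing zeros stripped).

Executing turtle program step by step:
Start: pos=(-6,5), heading=225, pen down
FD 11: (-6,5) -> (-13.778,-2.778) [heading=225, draw]
RT 135: heading 225 -> 90
FD 4: (-13.778,-2.778) -> (-13.778,1.222) [heading=90, draw]
RT 180: heading 90 -> 270
LT 180: heading 270 -> 90
REPEAT 4 [
  -- iteration 1/4 --
  RT 135: heading 90 -> 315
  LT 100: heading 315 -> 55
  -- iteration 2/4 --
  RT 135: heading 55 -> 280
  LT 100: heading 280 -> 20
  -- iteration 3/4 --
  RT 135: heading 20 -> 245
  LT 100: heading 245 -> 345
  -- iteration 4/4 --
  RT 135: heading 345 -> 210
  LT 100: heading 210 -> 310
]
RT 45: heading 310 -> 265
FD 13: (-13.778,1.222) -> (-14.911,-11.729) [heading=265, draw]
FD 10: (-14.911,-11.729) -> (-15.783,-21.691) [heading=265, draw]
FD 14: (-15.783,-21.691) -> (-17.003,-35.637) [heading=265, draw]
RT 45: heading 265 -> 220
Final: pos=(-17.003,-35.637), heading=220, 5 segment(s) drawn

Segment lengths:
  seg 1: (-6,5) -> (-13.778,-2.778), length = 11
  seg 2: (-13.778,-2.778) -> (-13.778,1.222), length = 4
  seg 3: (-13.778,1.222) -> (-14.911,-11.729), length = 13
  seg 4: (-14.911,-11.729) -> (-15.783,-21.691), length = 10
  seg 5: (-15.783,-21.691) -> (-17.003,-35.637), length = 14
Total = 52

Answer: 52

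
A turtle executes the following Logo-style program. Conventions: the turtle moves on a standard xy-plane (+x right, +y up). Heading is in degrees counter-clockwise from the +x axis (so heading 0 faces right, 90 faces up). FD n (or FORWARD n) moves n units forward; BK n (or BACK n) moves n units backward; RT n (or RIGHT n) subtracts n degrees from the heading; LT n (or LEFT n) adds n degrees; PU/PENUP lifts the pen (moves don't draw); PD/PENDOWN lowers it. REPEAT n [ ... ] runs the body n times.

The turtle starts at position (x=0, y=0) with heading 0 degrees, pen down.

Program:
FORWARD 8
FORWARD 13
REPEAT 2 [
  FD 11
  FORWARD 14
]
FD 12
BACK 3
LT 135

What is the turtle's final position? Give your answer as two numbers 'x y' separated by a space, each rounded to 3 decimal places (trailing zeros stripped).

Executing turtle program step by step:
Start: pos=(0,0), heading=0, pen down
FD 8: (0,0) -> (8,0) [heading=0, draw]
FD 13: (8,0) -> (21,0) [heading=0, draw]
REPEAT 2 [
  -- iteration 1/2 --
  FD 11: (21,0) -> (32,0) [heading=0, draw]
  FD 14: (32,0) -> (46,0) [heading=0, draw]
  -- iteration 2/2 --
  FD 11: (46,0) -> (57,0) [heading=0, draw]
  FD 14: (57,0) -> (71,0) [heading=0, draw]
]
FD 12: (71,0) -> (83,0) [heading=0, draw]
BK 3: (83,0) -> (80,0) [heading=0, draw]
LT 135: heading 0 -> 135
Final: pos=(80,0), heading=135, 8 segment(s) drawn

Answer: 80 0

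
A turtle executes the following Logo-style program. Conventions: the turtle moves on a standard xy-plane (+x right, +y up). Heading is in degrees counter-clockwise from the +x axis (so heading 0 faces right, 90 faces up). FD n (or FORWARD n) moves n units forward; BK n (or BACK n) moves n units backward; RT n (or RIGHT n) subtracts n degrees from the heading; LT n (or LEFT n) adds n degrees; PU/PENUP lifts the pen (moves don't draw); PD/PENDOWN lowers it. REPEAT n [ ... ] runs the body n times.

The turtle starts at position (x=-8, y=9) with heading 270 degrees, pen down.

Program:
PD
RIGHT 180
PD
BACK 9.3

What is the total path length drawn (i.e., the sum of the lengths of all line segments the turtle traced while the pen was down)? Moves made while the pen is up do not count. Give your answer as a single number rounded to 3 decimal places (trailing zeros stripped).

Answer: 9.3

Derivation:
Executing turtle program step by step:
Start: pos=(-8,9), heading=270, pen down
PD: pen down
RT 180: heading 270 -> 90
PD: pen down
BK 9.3: (-8,9) -> (-8,-0.3) [heading=90, draw]
Final: pos=(-8,-0.3), heading=90, 1 segment(s) drawn

Segment lengths:
  seg 1: (-8,9) -> (-8,-0.3), length = 9.3
Total = 9.3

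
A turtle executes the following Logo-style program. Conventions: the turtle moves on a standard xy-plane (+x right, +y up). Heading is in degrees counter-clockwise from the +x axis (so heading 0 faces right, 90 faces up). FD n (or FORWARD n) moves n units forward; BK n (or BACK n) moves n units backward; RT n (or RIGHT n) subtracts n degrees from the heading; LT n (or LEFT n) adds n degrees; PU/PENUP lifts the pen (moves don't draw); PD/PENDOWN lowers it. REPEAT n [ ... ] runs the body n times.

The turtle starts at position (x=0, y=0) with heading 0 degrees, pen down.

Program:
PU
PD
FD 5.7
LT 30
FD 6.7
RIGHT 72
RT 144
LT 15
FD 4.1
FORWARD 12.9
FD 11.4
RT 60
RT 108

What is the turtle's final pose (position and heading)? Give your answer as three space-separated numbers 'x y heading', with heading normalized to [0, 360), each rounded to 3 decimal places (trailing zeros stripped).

Executing turtle program step by step:
Start: pos=(0,0), heading=0, pen down
PU: pen up
PD: pen down
FD 5.7: (0,0) -> (5.7,0) [heading=0, draw]
LT 30: heading 0 -> 30
FD 6.7: (5.7,0) -> (11.502,3.35) [heading=30, draw]
RT 72: heading 30 -> 318
RT 144: heading 318 -> 174
LT 15: heading 174 -> 189
FD 4.1: (11.502,3.35) -> (7.453,2.709) [heading=189, draw]
FD 12.9: (7.453,2.709) -> (-5.288,0.691) [heading=189, draw]
FD 11.4: (-5.288,0.691) -> (-16.548,-1.093) [heading=189, draw]
RT 60: heading 189 -> 129
RT 108: heading 129 -> 21
Final: pos=(-16.548,-1.093), heading=21, 5 segment(s) drawn

Answer: -16.548 -1.093 21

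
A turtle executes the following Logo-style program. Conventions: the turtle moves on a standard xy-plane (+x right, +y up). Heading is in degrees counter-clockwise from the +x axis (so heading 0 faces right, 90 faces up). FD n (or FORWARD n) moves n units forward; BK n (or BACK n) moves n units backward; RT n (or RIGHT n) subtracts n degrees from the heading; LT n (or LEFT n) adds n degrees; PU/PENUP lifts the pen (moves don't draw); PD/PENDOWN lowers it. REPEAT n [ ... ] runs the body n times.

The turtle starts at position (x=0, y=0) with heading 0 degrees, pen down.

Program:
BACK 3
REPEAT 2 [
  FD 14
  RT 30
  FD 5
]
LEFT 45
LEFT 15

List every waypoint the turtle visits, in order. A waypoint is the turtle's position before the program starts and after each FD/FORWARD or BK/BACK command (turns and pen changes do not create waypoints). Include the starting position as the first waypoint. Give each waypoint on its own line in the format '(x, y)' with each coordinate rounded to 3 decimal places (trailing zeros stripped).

Answer: (0, 0)
(-3, 0)
(11, 0)
(15.33, -2.5)
(27.454, -9.5)
(29.954, -13.83)

Derivation:
Executing turtle program step by step:
Start: pos=(0,0), heading=0, pen down
BK 3: (0,0) -> (-3,0) [heading=0, draw]
REPEAT 2 [
  -- iteration 1/2 --
  FD 14: (-3,0) -> (11,0) [heading=0, draw]
  RT 30: heading 0 -> 330
  FD 5: (11,0) -> (15.33,-2.5) [heading=330, draw]
  -- iteration 2/2 --
  FD 14: (15.33,-2.5) -> (27.454,-9.5) [heading=330, draw]
  RT 30: heading 330 -> 300
  FD 5: (27.454,-9.5) -> (29.954,-13.83) [heading=300, draw]
]
LT 45: heading 300 -> 345
LT 15: heading 345 -> 0
Final: pos=(29.954,-13.83), heading=0, 5 segment(s) drawn
Waypoints (6 total):
(0, 0)
(-3, 0)
(11, 0)
(15.33, -2.5)
(27.454, -9.5)
(29.954, -13.83)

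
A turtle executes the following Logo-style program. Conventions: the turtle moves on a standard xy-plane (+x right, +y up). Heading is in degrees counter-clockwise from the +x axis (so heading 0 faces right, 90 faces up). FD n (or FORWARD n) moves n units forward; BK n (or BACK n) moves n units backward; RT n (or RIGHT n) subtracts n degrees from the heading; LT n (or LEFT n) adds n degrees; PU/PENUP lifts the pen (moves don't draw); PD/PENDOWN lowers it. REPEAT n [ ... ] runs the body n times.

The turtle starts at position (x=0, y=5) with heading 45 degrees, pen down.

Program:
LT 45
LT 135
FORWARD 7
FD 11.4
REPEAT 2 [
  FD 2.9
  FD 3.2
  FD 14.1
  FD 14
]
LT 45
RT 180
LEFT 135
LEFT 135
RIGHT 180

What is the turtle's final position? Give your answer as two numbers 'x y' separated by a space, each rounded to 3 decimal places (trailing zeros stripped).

Executing turtle program step by step:
Start: pos=(0,5), heading=45, pen down
LT 45: heading 45 -> 90
LT 135: heading 90 -> 225
FD 7: (0,5) -> (-4.95,0.05) [heading=225, draw]
FD 11.4: (-4.95,0.05) -> (-13.011,-8.011) [heading=225, draw]
REPEAT 2 [
  -- iteration 1/2 --
  FD 2.9: (-13.011,-8.011) -> (-15.061,-10.061) [heading=225, draw]
  FD 3.2: (-15.061,-10.061) -> (-17.324,-12.324) [heading=225, draw]
  FD 14.1: (-17.324,-12.324) -> (-27.294,-22.294) [heading=225, draw]
  FD 14: (-27.294,-22.294) -> (-37.194,-32.194) [heading=225, draw]
  -- iteration 2/2 --
  FD 2.9: (-37.194,-32.194) -> (-39.244,-34.244) [heading=225, draw]
  FD 3.2: (-39.244,-34.244) -> (-41.507,-36.507) [heading=225, draw]
  FD 14.1: (-41.507,-36.507) -> (-51.477,-46.477) [heading=225, draw]
  FD 14: (-51.477,-46.477) -> (-61.377,-56.377) [heading=225, draw]
]
LT 45: heading 225 -> 270
RT 180: heading 270 -> 90
LT 135: heading 90 -> 225
LT 135: heading 225 -> 0
RT 180: heading 0 -> 180
Final: pos=(-61.377,-56.377), heading=180, 10 segment(s) drawn

Answer: -61.377 -56.377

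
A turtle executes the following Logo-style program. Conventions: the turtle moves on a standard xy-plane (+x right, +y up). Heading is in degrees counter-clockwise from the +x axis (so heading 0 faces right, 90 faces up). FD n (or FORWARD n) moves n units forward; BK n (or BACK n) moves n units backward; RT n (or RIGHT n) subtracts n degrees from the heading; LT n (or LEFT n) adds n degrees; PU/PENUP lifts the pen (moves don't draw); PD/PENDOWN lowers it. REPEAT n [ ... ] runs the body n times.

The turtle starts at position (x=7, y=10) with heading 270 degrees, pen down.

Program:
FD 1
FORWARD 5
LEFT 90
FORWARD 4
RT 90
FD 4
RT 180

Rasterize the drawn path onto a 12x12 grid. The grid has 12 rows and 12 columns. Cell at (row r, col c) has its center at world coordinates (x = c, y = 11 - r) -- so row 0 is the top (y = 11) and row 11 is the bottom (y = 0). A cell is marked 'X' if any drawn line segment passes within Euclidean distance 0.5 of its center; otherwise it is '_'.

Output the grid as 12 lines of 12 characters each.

Answer: ____________
_______X____
_______X____
_______X____
_______X____
_______X____
_______X____
_______XXXXX
___________X
___________X
___________X
___________X

Derivation:
Segment 0: (7,10) -> (7,9)
Segment 1: (7,9) -> (7,4)
Segment 2: (7,4) -> (11,4)
Segment 3: (11,4) -> (11,-0)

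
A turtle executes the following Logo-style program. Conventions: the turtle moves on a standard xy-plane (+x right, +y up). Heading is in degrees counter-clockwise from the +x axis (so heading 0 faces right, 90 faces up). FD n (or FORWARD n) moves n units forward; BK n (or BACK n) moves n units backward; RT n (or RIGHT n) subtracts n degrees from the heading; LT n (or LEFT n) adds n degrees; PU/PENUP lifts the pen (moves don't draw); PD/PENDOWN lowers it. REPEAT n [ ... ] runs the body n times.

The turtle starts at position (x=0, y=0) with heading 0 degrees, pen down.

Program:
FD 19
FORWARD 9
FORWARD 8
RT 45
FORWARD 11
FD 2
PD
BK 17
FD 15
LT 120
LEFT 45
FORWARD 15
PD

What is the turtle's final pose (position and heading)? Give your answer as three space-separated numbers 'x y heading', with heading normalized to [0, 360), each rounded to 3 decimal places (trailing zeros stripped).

Answer: 36.278 5.212 120

Derivation:
Executing turtle program step by step:
Start: pos=(0,0), heading=0, pen down
FD 19: (0,0) -> (19,0) [heading=0, draw]
FD 9: (19,0) -> (28,0) [heading=0, draw]
FD 8: (28,0) -> (36,0) [heading=0, draw]
RT 45: heading 0 -> 315
FD 11: (36,0) -> (43.778,-7.778) [heading=315, draw]
FD 2: (43.778,-7.778) -> (45.192,-9.192) [heading=315, draw]
PD: pen down
BK 17: (45.192,-9.192) -> (33.172,2.828) [heading=315, draw]
FD 15: (33.172,2.828) -> (43.778,-7.778) [heading=315, draw]
LT 120: heading 315 -> 75
LT 45: heading 75 -> 120
FD 15: (43.778,-7.778) -> (36.278,5.212) [heading=120, draw]
PD: pen down
Final: pos=(36.278,5.212), heading=120, 8 segment(s) drawn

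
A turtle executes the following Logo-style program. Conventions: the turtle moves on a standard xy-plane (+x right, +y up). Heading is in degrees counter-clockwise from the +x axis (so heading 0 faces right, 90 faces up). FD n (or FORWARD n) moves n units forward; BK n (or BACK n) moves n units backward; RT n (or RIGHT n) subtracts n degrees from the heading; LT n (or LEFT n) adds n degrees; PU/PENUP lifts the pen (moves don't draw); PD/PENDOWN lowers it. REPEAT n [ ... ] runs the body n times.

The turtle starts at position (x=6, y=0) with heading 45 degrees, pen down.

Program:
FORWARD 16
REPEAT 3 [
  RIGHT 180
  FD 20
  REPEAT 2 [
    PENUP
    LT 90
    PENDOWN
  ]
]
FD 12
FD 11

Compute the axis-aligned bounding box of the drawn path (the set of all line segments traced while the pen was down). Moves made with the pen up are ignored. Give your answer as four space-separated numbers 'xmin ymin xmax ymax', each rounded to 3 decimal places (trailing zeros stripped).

Answer: -25.113 -31.113 17.314 11.314

Derivation:
Executing turtle program step by step:
Start: pos=(6,0), heading=45, pen down
FD 16: (6,0) -> (17.314,11.314) [heading=45, draw]
REPEAT 3 [
  -- iteration 1/3 --
  RT 180: heading 45 -> 225
  FD 20: (17.314,11.314) -> (3.172,-2.828) [heading=225, draw]
  REPEAT 2 [
    -- iteration 1/2 --
    PU: pen up
    LT 90: heading 225 -> 315
    PD: pen down
    -- iteration 2/2 --
    PU: pen up
    LT 90: heading 315 -> 45
    PD: pen down
  ]
  -- iteration 2/3 --
  RT 180: heading 45 -> 225
  FD 20: (3.172,-2.828) -> (-10.971,-16.971) [heading=225, draw]
  REPEAT 2 [
    -- iteration 1/2 --
    PU: pen up
    LT 90: heading 225 -> 315
    PD: pen down
    -- iteration 2/2 --
    PU: pen up
    LT 90: heading 315 -> 45
    PD: pen down
  ]
  -- iteration 3/3 --
  RT 180: heading 45 -> 225
  FD 20: (-10.971,-16.971) -> (-25.113,-31.113) [heading=225, draw]
  REPEAT 2 [
    -- iteration 1/2 --
    PU: pen up
    LT 90: heading 225 -> 315
    PD: pen down
    -- iteration 2/2 --
    PU: pen up
    LT 90: heading 315 -> 45
    PD: pen down
  ]
]
FD 12: (-25.113,-31.113) -> (-16.627,-22.627) [heading=45, draw]
FD 11: (-16.627,-22.627) -> (-8.849,-14.849) [heading=45, draw]
Final: pos=(-8.849,-14.849), heading=45, 6 segment(s) drawn

Segment endpoints: x in {-25.113, -16.627, -10.971, -8.849, 3.172, 6, 17.314}, y in {-31.113, -22.627, -16.971, -14.849, -2.828, 0, 11.314}
xmin=-25.113, ymin=-31.113, xmax=17.314, ymax=11.314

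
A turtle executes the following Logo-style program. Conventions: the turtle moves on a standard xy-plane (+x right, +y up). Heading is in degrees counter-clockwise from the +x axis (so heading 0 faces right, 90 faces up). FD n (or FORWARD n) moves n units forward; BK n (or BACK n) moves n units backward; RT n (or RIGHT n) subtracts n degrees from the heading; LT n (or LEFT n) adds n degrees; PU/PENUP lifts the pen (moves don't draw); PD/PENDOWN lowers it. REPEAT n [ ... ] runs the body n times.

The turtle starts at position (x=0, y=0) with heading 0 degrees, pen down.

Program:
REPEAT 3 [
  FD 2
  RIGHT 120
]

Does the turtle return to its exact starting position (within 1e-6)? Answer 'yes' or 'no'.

Answer: yes

Derivation:
Executing turtle program step by step:
Start: pos=(0,0), heading=0, pen down
REPEAT 3 [
  -- iteration 1/3 --
  FD 2: (0,0) -> (2,0) [heading=0, draw]
  RT 120: heading 0 -> 240
  -- iteration 2/3 --
  FD 2: (2,0) -> (1,-1.732) [heading=240, draw]
  RT 120: heading 240 -> 120
  -- iteration 3/3 --
  FD 2: (1,-1.732) -> (0,0) [heading=120, draw]
  RT 120: heading 120 -> 0
]
Final: pos=(0,0), heading=0, 3 segment(s) drawn

Start position: (0, 0)
Final position: (0, 0)
Distance = 0; < 1e-6 -> CLOSED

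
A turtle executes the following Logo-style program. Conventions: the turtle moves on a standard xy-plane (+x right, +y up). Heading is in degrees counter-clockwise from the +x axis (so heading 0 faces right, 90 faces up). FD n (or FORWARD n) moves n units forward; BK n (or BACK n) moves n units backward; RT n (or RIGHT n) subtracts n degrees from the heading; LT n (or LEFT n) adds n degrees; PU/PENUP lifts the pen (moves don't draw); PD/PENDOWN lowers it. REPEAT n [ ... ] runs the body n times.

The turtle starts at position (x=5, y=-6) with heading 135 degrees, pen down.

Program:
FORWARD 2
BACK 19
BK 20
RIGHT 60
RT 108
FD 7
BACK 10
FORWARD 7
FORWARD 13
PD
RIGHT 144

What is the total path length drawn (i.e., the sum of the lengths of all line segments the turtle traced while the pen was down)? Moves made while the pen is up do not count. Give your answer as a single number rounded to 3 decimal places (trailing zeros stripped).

Answer: 78

Derivation:
Executing turtle program step by step:
Start: pos=(5,-6), heading=135, pen down
FD 2: (5,-6) -> (3.586,-4.586) [heading=135, draw]
BK 19: (3.586,-4.586) -> (17.021,-18.021) [heading=135, draw]
BK 20: (17.021,-18.021) -> (31.163,-32.163) [heading=135, draw]
RT 60: heading 135 -> 75
RT 108: heading 75 -> 327
FD 7: (31.163,-32.163) -> (37.034,-35.975) [heading=327, draw]
BK 10: (37.034,-35.975) -> (28.647,-30.529) [heading=327, draw]
FD 7: (28.647,-30.529) -> (34.518,-34.342) [heading=327, draw]
FD 13: (34.518,-34.342) -> (45.42,-41.422) [heading=327, draw]
PD: pen down
RT 144: heading 327 -> 183
Final: pos=(45.42,-41.422), heading=183, 7 segment(s) drawn

Segment lengths:
  seg 1: (5,-6) -> (3.586,-4.586), length = 2
  seg 2: (3.586,-4.586) -> (17.021,-18.021), length = 19
  seg 3: (17.021,-18.021) -> (31.163,-32.163), length = 20
  seg 4: (31.163,-32.163) -> (37.034,-35.975), length = 7
  seg 5: (37.034,-35.975) -> (28.647,-30.529), length = 10
  seg 6: (28.647,-30.529) -> (34.518,-34.342), length = 7
  seg 7: (34.518,-34.342) -> (45.42,-41.422), length = 13
Total = 78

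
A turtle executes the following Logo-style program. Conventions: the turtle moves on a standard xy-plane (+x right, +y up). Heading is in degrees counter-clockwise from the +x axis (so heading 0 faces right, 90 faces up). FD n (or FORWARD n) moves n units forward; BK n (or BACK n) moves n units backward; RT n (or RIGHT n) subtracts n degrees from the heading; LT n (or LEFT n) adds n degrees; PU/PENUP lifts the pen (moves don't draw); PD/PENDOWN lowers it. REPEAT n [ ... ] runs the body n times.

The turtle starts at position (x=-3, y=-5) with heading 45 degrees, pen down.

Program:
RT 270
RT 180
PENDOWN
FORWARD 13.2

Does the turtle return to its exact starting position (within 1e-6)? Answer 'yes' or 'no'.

Executing turtle program step by step:
Start: pos=(-3,-5), heading=45, pen down
RT 270: heading 45 -> 135
RT 180: heading 135 -> 315
PD: pen down
FD 13.2: (-3,-5) -> (6.334,-14.334) [heading=315, draw]
Final: pos=(6.334,-14.334), heading=315, 1 segment(s) drawn

Start position: (-3, -5)
Final position: (6.334, -14.334)
Distance = 13.2; >= 1e-6 -> NOT closed

Answer: no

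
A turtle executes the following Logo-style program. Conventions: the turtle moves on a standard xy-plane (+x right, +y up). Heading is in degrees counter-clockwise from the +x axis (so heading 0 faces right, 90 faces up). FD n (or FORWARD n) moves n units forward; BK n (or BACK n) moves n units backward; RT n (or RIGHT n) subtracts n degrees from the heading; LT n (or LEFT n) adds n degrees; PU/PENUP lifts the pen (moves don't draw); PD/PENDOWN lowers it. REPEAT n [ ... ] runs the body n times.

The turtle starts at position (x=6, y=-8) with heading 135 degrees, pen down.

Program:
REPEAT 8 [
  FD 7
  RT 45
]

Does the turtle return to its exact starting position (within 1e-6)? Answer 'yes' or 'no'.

Executing turtle program step by step:
Start: pos=(6,-8), heading=135, pen down
REPEAT 8 [
  -- iteration 1/8 --
  FD 7: (6,-8) -> (1.05,-3.05) [heading=135, draw]
  RT 45: heading 135 -> 90
  -- iteration 2/8 --
  FD 7: (1.05,-3.05) -> (1.05,3.95) [heading=90, draw]
  RT 45: heading 90 -> 45
  -- iteration 3/8 --
  FD 7: (1.05,3.95) -> (6,8.899) [heading=45, draw]
  RT 45: heading 45 -> 0
  -- iteration 4/8 --
  FD 7: (6,8.899) -> (13,8.899) [heading=0, draw]
  RT 45: heading 0 -> 315
  -- iteration 5/8 --
  FD 7: (13,8.899) -> (17.95,3.95) [heading=315, draw]
  RT 45: heading 315 -> 270
  -- iteration 6/8 --
  FD 7: (17.95,3.95) -> (17.95,-3.05) [heading=270, draw]
  RT 45: heading 270 -> 225
  -- iteration 7/8 --
  FD 7: (17.95,-3.05) -> (13,-8) [heading=225, draw]
  RT 45: heading 225 -> 180
  -- iteration 8/8 --
  FD 7: (13,-8) -> (6,-8) [heading=180, draw]
  RT 45: heading 180 -> 135
]
Final: pos=(6,-8), heading=135, 8 segment(s) drawn

Start position: (6, -8)
Final position: (6, -8)
Distance = 0; < 1e-6 -> CLOSED

Answer: yes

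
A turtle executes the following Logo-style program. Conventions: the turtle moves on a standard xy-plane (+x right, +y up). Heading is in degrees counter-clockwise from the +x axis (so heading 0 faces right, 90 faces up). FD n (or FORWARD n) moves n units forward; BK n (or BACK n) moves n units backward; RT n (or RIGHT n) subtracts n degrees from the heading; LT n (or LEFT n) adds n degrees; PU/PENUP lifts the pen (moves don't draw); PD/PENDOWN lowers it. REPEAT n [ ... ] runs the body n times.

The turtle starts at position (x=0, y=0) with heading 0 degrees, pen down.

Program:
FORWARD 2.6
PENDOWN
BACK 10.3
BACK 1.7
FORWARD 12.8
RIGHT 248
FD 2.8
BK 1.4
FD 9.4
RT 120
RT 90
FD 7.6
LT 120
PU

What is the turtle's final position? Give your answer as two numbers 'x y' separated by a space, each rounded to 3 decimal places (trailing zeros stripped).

Executing turtle program step by step:
Start: pos=(0,0), heading=0, pen down
FD 2.6: (0,0) -> (2.6,0) [heading=0, draw]
PD: pen down
BK 10.3: (2.6,0) -> (-7.7,0) [heading=0, draw]
BK 1.7: (-7.7,0) -> (-9.4,0) [heading=0, draw]
FD 12.8: (-9.4,0) -> (3.4,0) [heading=0, draw]
RT 248: heading 0 -> 112
FD 2.8: (3.4,0) -> (2.351,2.596) [heading=112, draw]
BK 1.4: (2.351,2.596) -> (2.876,1.298) [heading=112, draw]
FD 9.4: (2.876,1.298) -> (-0.646,10.014) [heading=112, draw]
RT 120: heading 112 -> 352
RT 90: heading 352 -> 262
FD 7.6: (-0.646,10.014) -> (-1.703,2.488) [heading=262, draw]
LT 120: heading 262 -> 22
PU: pen up
Final: pos=(-1.703,2.488), heading=22, 8 segment(s) drawn

Answer: -1.703 2.488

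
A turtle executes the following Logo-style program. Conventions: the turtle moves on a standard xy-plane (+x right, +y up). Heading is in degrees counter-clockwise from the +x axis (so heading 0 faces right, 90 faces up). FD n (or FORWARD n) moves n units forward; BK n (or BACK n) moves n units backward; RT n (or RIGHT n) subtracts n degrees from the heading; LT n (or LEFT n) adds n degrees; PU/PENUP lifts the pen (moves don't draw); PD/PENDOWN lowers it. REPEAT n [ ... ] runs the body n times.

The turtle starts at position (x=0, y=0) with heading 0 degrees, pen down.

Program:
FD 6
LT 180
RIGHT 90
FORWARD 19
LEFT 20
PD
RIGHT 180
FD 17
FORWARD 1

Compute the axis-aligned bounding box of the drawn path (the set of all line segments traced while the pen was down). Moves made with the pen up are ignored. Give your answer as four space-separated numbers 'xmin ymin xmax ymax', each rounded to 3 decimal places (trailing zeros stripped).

Answer: 0 0 12.156 19

Derivation:
Executing turtle program step by step:
Start: pos=(0,0), heading=0, pen down
FD 6: (0,0) -> (6,0) [heading=0, draw]
LT 180: heading 0 -> 180
RT 90: heading 180 -> 90
FD 19: (6,0) -> (6,19) [heading=90, draw]
LT 20: heading 90 -> 110
PD: pen down
RT 180: heading 110 -> 290
FD 17: (6,19) -> (11.814,3.025) [heading=290, draw]
FD 1: (11.814,3.025) -> (12.156,2.086) [heading=290, draw]
Final: pos=(12.156,2.086), heading=290, 4 segment(s) drawn

Segment endpoints: x in {0, 6, 6, 11.814, 12.156}, y in {0, 2.086, 3.025, 19}
xmin=0, ymin=0, xmax=12.156, ymax=19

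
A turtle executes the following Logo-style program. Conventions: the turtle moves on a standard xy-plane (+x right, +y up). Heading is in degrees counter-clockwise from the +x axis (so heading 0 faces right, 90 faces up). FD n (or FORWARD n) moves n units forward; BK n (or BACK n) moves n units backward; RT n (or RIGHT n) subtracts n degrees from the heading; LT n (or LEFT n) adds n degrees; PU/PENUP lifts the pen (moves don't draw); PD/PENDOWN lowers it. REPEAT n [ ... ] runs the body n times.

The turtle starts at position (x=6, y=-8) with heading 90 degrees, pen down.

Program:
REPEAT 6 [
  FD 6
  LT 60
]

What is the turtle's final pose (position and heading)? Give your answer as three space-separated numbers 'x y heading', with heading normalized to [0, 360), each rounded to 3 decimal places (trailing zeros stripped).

Answer: 6 -8 90

Derivation:
Executing turtle program step by step:
Start: pos=(6,-8), heading=90, pen down
REPEAT 6 [
  -- iteration 1/6 --
  FD 6: (6,-8) -> (6,-2) [heading=90, draw]
  LT 60: heading 90 -> 150
  -- iteration 2/6 --
  FD 6: (6,-2) -> (0.804,1) [heading=150, draw]
  LT 60: heading 150 -> 210
  -- iteration 3/6 --
  FD 6: (0.804,1) -> (-4.392,-2) [heading=210, draw]
  LT 60: heading 210 -> 270
  -- iteration 4/6 --
  FD 6: (-4.392,-2) -> (-4.392,-8) [heading=270, draw]
  LT 60: heading 270 -> 330
  -- iteration 5/6 --
  FD 6: (-4.392,-8) -> (0.804,-11) [heading=330, draw]
  LT 60: heading 330 -> 30
  -- iteration 6/6 --
  FD 6: (0.804,-11) -> (6,-8) [heading=30, draw]
  LT 60: heading 30 -> 90
]
Final: pos=(6,-8), heading=90, 6 segment(s) drawn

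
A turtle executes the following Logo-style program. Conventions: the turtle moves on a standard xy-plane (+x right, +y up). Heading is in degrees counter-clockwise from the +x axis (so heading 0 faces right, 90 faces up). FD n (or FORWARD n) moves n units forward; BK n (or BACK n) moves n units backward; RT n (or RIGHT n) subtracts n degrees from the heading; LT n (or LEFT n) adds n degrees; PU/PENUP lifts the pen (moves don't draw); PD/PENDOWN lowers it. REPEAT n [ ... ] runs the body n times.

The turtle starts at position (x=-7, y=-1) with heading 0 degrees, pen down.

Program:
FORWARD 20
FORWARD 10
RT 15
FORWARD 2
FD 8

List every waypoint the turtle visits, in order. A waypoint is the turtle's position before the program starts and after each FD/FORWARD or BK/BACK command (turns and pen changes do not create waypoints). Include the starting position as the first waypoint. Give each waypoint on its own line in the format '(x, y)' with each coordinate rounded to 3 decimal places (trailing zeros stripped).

Executing turtle program step by step:
Start: pos=(-7,-1), heading=0, pen down
FD 20: (-7,-1) -> (13,-1) [heading=0, draw]
FD 10: (13,-1) -> (23,-1) [heading=0, draw]
RT 15: heading 0 -> 345
FD 2: (23,-1) -> (24.932,-1.518) [heading=345, draw]
FD 8: (24.932,-1.518) -> (32.659,-3.588) [heading=345, draw]
Final: pos=(32.659,-3.588), heading=345, 4 segment(s) drawn
Waypoints (5 total):
(-7, -1)
(13, -1)
(23, -1)
(24.932, -1.518)
(32.659, -3.588)

Answer: (-7, -1)
(13, -1)
(23, -1)
(24.932, -1.518)
(32.659, -3.588)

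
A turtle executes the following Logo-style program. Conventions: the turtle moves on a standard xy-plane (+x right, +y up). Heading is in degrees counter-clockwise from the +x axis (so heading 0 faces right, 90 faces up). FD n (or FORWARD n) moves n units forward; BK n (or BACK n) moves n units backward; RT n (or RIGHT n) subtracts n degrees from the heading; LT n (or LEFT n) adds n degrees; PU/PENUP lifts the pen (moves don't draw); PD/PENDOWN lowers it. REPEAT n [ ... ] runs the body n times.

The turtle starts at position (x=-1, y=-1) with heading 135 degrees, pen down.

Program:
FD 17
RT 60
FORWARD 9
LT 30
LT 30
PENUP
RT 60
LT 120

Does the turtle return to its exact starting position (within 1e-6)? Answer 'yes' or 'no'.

Answer: no

Derivation:
Executing turtle program step by step:
Start: pos=(-1,-1), heading=135, pen down
FD 17: (-1,-1) -> (-13.021,11.021) [heading=135, draw]
RT 60: heading 135 -> 75
FD 9: (-13.021,11.021) -> (-10.691,19.714) [heading=75, draw]
LT 30: heading 75 -> 105
LT 30: heading 105 -> 135
PU: pen up
RT 60: heading 135 -> 75
LT 120: heading 75 -> 195
Final: pos=(-10.691,19.714), heading=195, 2 segment(s) drawn

Start position: (-1, -1)
Final position: (-10.691, 19.714)
Distance = 22.869; >= 1e-6 -> NOT closed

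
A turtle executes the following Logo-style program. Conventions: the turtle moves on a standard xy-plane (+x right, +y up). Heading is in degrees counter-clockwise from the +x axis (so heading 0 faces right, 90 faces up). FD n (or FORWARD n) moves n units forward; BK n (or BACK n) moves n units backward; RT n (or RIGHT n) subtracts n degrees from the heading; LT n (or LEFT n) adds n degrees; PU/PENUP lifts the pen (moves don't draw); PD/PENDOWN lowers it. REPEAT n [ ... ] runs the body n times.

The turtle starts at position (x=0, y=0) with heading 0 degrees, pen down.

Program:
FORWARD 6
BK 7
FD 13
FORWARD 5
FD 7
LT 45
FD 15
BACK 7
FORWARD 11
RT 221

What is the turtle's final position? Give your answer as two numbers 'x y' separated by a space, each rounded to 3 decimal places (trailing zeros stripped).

Executing turtle program step by step:
Start: pos=(0,0), heading=0, pen down
FD 6: (0,0) -> (6,0) [heading=0, draw]
BK 7: (6,0) -> (-1,0) [heading=0, draw]
FD 13: (-1,0) -> (12,0) [heading=0, draw]
FD 5: (12,0) -> (17,0) [heading=0, draw]
FD 7: (17,0) -> (24,0) [heading=0, draw]
LT 45: heading 0 -> 45
FD 15: (24,0) -> (34.607,10.607) [heading=45, draw]
BK 7: (34.607,10.607) -> (29.657,5.657) [heading=45, draw]
FD 11: (29.657,5.657) -> (37.435,13.435) [heading=45, draw]
RT 221: heading 45 -> 184
Final: pos=(37.435,13.435), heading=184, 8 segment(s) drawn

Answer: 37.435 13.435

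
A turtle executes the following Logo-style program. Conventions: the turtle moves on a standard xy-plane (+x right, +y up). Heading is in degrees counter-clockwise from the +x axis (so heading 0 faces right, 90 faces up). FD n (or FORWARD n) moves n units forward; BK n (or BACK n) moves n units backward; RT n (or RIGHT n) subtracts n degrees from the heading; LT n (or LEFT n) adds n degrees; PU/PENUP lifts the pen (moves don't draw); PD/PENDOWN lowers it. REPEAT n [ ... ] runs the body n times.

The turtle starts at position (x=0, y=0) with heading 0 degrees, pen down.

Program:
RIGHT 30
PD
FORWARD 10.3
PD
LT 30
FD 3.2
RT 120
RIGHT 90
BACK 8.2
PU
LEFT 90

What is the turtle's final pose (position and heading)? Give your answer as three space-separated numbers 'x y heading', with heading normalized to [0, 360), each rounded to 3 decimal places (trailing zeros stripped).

Answer: 19.221 -9.25 240

Derivation:
Executing turtle program step by step:
Start: pos=(0,0), heading=0, pen down
RT 30: heading 0 -> 330
PD: pen down
FD 10.3: (0,0) -> (8.92,-5.15) [heading=330, draw]
PD: pen down
LT 30: heading 330 -> 0
FD 3.2: (8.92,-5.15) -> (12.12,-5.15) [heading=0, draw]
RT 120: heading 0 -> 240
RT 90: heading 240 -> 150
BK 8.2: (12.12,-5.15) -> (19.221,-9.25) [heading=150, draw]
PU: pen up
LT 90: heading 150 -> 240
Final: pos=(19.221,-9.25), heading=240, 3 segment(s) drawn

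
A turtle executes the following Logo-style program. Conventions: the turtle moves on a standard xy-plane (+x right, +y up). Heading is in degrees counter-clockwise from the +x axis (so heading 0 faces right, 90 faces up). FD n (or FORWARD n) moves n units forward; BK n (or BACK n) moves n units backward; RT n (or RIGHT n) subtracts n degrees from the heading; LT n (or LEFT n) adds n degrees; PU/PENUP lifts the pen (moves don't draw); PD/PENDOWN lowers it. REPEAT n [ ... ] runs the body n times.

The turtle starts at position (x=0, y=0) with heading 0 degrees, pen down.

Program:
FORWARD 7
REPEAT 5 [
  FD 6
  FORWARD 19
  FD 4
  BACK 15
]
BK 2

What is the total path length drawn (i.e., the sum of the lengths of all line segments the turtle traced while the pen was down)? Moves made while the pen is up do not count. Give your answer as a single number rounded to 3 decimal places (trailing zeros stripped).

Executing turtle program step by step:
Start: pos=(0,0), heading=0, pen down
FD 7: (0,0) -> (7,0) [heading=0, draw]
REPEAT 5 [
  -- iteration 1/5 --
  FD 6: (7,0) -> (13,0) [heading=0, draw]
  FD 19: (13,0) -> (32,0) [heading=0, draw]
  FD 4: (32,0) -> (36,0) [heading=0, draw]
  BK 15: (36,0) -> (21,0) [heading=0, draw]
  -- iteration 2/5 --
  FD 6: (21,0) -> (27,0) [heading=0, draw]
  FD 19: (27,0) -> (46,0) [heading=0, draw]
  FD 4: (46,0) -> (50,0) [heading=0, draw]
  BK 15: (50,0) -> (35,0) [heading=0, draw]
  -- iteration 3/5 --
  FD 6: (35,0) -> (41,0) [heading=0, draw]
  FD 19: (41,0) -> (60,0) [heading=0, draw]
  FD 4: (60,0) -> (64,0) [heading=0, draw]
  BK 15: (64,0) -> (49,0) [heading=0, draw]
  -- iteration 4/5 --
  FD 6: (49,0) -> (55,0) [heading=0, draw]
  FD 19: (55,0) -> (74,0) [heading=0, draw]
  FD 4: (74,0) -> (78,0) [heading=0, draw]
  BK 15: (78,0) -> (63,0) [heading=0, draw]
  -- iteration 5/5 --
  FD 6: (63,0) -> (69,0) [heading=0, draw]
  FD 19: (69,0) -> (88,0) [heading=0, draw]
  FD 4: (88,0) -> (92,0) [heading=0, draw]
  BK 15: (92,0) -> (77,0) [heading=0, draw]
]
BK 2: (77,0) -> (75,0) [heading=0, draw]
Final: pos=(75,0), heading=0, 22 segment(s) drawn

Segment lengths:
  seg 1: (0,0) -> (7,0), length = 7
  seg 2: (7,0) -> (13,0), length = 6
  seg 3: (13,0) -> (32,0), length = 19
  seg 4: (32,0) -> (36,0), length = 4
  seg 5: (36,0) -> (21,0), length = 15
  seg 6: (21,0) -> (27,0), length = 6
  seg 7: (27,0) -> (46,0), length = 19
  seg 8: (46,0) -> (50,0), length = 4
  seg 9: (50,0) -> (35,0), length = 15
  seg 10: (35,0) -> (41,0), length = 6
  seg 11: (41,0) -> (60,0), length = 19
  seg 12: (60,0) -> (64,0), length = 4
  seg 13: (64,0) -> (49,0), length = 15
  seg 14: (49,0) -> (55,0), length = 6
  seg 15: (55,0) -> (74,0), length = 19
  seg 16: (74,0) -> (78,0), length = 4
  seg 17: (78,0) -> (63,0), length = 15
  seg 18: (63,0) -> (69,0), length = 6
  seg 19: (69,0) -> (88,0), length = 19
  seg 20: (88,0) -> (92,0), length = 4
  seg 21: (92,0) -> (77,0), length = 15
  seg 22: (77,0) -> (75,0), length = 2
Total = 229

Answer: 229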